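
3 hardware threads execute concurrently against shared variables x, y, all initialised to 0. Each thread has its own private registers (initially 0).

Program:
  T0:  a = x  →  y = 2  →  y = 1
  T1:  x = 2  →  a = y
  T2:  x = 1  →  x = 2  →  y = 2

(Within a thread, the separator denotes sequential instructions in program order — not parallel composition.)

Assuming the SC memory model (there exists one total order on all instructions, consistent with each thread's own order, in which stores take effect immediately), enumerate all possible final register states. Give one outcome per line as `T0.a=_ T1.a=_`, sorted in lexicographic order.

outcome vector order: (T0.a,T1.a)
|SC outcomes| = 9

T0.a=0 T1.a=0
T0.a=0 T1.a=1
T0.a=0 T1.a=2
T0.a=1 T1.a=0
T0.a=1 T1.a=1
T0.a=1 T1.a=2
T0.a=2 T1.a=0
T0.a=2 T1.a=1
T0.a=2 T1.a=2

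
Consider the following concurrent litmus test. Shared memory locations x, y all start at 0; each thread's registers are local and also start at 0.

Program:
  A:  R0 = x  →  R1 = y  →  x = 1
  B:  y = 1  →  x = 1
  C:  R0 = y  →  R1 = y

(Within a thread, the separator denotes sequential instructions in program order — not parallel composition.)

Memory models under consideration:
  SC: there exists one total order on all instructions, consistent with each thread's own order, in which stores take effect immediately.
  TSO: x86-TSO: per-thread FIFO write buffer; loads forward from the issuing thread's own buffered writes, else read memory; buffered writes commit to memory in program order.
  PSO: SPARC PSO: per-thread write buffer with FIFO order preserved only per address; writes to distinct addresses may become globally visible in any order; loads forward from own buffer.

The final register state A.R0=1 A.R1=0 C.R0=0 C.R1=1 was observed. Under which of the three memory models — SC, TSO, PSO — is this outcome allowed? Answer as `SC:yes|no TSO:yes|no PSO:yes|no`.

outcome vector order: (A.R0,A.R1,C.R0,C.R1)
SC: 9 outcomes — {<0 0 0 0>, <0 0 0 1>, <0 0 1 1>, <0 1 0 0>, <0 1 0 1>, <0 1 1 1>, <1 1 0 0>, <1 1 0 1>, <1 1 1 1>}
TSO: 9 outcomes — {<0 0 0 0>, <0 0 0 1>, <0 0 1 1>, <0 1 0 0>, <0 1 0 1>, <0 1 1 1>, <1 1 0 0>, <1 1 0 1>, <1 1 1 1>}
PSO: 12 outcomes — {<0 0 0 0>, <0 0 0 1>, <0 0 1 1>, <0 1 0 0>, <0 1 0 1>, <0 1 1 1>, <1 0 0 0>, <1 0 0 1>, <1 0 1 1>, <1 1 0 0>, <1 1 0 1>, <1 1 1 1>}
target <1 0 0 1> ∈ {PSO}

SC:no TSO:no PSO:yes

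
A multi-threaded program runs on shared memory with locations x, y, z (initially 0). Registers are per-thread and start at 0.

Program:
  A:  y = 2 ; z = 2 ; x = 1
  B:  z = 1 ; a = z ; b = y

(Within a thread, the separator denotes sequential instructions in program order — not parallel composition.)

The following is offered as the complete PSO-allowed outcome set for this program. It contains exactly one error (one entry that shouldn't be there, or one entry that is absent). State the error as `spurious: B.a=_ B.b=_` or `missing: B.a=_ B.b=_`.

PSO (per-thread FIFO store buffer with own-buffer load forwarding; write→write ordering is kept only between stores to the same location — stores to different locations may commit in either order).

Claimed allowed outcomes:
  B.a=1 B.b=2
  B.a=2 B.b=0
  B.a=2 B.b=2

missing: B.a=1 B.b=0

outcome vector order: (B.a,B.b)
PSO: 4 outcomes — {1/0, 1/2, 2/0, 2/2}
PSO∖claimed = {1/0}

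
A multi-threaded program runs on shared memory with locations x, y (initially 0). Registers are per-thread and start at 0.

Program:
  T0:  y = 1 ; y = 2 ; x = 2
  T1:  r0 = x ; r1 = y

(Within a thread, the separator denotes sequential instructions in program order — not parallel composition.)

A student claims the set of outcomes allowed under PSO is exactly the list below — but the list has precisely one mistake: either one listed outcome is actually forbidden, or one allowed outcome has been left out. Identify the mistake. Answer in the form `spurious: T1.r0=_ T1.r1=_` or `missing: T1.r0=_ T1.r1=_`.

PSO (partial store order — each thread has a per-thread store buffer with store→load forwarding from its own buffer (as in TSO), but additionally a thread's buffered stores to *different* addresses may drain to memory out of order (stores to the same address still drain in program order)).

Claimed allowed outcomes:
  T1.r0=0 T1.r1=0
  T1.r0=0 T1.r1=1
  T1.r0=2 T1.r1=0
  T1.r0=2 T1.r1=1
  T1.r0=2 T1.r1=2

outcome vector order: (T1.r0,T1.r1)
PSO (6): 0/0; 0/1; 0/2; 2/0; 2/1; 2/2
PSO∖claimed = {0/2}

missing: T1.r0=0 T1.r1=2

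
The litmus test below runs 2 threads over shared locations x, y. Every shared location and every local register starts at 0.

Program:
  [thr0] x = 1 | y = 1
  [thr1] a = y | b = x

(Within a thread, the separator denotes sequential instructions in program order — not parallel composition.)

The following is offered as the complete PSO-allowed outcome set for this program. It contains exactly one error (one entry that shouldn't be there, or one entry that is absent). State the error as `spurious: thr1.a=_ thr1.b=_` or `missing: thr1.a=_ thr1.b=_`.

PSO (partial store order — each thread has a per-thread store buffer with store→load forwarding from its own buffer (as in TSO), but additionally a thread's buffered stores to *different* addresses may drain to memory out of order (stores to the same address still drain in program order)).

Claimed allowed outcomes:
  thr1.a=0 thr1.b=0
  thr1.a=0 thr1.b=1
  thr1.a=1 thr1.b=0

missing: thr1.a=1 thr1.b=1

outcome vector order: (thr1.a,thr1.b)
PSO: 4 outcomes — {(0,0); (0,1); (1,0); (1,1)}
PSO∖claimed = {(1,1)}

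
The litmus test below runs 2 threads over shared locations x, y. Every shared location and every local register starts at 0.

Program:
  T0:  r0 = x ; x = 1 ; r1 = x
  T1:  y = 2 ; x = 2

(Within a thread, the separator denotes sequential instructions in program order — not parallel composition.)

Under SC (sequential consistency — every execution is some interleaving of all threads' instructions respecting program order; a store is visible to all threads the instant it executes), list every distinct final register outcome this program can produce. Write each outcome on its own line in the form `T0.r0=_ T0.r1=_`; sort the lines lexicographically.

T0.r0=0 T0.r1=1
T0.r0=0 T0.r1=2
T0.r0=2 T0.r1=1

outcome vector order: (T0.r0,T0.r1)
|SC outcomes| = 3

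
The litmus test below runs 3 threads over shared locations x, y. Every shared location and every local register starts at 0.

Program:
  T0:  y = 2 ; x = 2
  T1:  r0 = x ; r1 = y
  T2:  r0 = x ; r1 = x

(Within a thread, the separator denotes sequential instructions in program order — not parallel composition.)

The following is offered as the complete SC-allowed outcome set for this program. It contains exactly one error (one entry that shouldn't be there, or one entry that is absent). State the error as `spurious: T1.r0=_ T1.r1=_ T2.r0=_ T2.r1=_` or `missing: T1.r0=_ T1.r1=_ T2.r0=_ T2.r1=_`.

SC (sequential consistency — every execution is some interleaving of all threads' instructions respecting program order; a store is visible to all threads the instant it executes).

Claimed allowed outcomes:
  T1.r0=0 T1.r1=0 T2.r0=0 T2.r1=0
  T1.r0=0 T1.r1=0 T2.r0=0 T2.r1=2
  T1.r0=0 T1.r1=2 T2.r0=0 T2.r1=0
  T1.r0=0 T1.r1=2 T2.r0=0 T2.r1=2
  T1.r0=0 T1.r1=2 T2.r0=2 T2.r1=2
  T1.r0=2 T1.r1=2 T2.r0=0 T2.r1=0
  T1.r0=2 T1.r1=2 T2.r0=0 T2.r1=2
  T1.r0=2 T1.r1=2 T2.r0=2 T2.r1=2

outcome vector order: (T1.r0,T1.r1,T2.r0,T2.r1)
[SC] allowed = {<0 0 0 0>; <0 0 0 2>; <0 0 2 2>; <0 2 0 0>; <0 2 0 2>; <0 2 2 2>; <2 2 0 0>; <2 2 0 2>; <2 2 2 2>}
SC∖claimed = {<0 0 2 2>}

missing: T1.r0=0 T1.r1=0 T2.r0=2 T2.r1=2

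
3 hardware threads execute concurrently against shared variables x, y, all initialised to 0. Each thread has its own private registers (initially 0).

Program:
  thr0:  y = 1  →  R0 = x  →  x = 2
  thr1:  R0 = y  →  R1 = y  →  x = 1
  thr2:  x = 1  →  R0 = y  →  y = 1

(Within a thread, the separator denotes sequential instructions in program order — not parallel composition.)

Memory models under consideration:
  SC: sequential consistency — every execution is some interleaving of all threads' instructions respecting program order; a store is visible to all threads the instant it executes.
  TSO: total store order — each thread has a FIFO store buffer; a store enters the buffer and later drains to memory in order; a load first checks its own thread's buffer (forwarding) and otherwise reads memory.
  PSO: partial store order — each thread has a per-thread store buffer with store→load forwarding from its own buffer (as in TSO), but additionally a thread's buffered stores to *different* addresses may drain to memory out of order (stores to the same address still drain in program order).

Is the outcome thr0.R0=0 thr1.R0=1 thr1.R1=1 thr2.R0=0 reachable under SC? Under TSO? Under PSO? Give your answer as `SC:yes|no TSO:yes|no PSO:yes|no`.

outcome vector order: (thr0.R0,thr1.R0,thr1.R1,thr2.R0)
SC (9): 0/0/0/1; 0/0/1/1; 0/1/1/1; 1/0/0/0; 1/0/0/1; 1/0/1/0; 1/0/1/1; 1/1/1/0; 1/1/1/1
TSO (12): 0/0/0/0; 0/0/0/1; 0/0/1/0; 0/0/1/1; 0/1/1/0; 0/1/1/1; 1/0/0/0; 1/0/0/1; 1/0/1/0; 1/0/1/1; 1/1/1/0; 1/1/1/1
PSO (12): 0/0/0/0; 0/0/0/1; 0/0/1/0; 0/0/1/1; 0/1/1/0; 0/1/1/1; 1/0/0/0; 1/0/0/1; 1/0/1/0; 1/0/1/1; 1/1/1/0; 1/1/1/1
target 0/1/1/0 ∈ {TSO,PSO}

SC:no TSO:yes PSO:yes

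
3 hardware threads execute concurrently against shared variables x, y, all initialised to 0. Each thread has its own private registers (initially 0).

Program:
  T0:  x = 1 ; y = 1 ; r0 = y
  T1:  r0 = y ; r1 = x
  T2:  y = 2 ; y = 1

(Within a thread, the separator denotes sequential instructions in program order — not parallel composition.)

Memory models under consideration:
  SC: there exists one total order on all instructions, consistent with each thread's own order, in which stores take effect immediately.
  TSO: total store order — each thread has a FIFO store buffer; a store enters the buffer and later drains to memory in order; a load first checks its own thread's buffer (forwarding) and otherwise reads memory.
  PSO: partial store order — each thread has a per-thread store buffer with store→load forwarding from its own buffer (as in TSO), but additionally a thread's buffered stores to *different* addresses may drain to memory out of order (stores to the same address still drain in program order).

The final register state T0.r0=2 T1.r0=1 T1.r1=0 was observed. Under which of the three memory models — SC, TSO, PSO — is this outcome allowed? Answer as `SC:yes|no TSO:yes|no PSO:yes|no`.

SC:no TSO:no PSO:yes

outcome vector order: (T0.r0,T1.r0,T1.r1)
[SC] allowed = {(1,0,0); (1,0,1); (1,1,0); (1,1,1); (1,2,0); (1,2,1); (2,0,0); (2,0,1); (2,1,1); (2,2,1)}
[TSO] allowed = {(1,0,0); (1,0,1); (1,1,0); (1,1,1); (1,2,0); (1,2,1); (2,0,0); (2,0,1); (2,1,1); (2,2,1)}
[PSO] allowed = {(1,0,0); (1,0,1); (1,1,0); (1,1,1); (1,2,0); (1,2,1); (2,0,0); (2,0,1); (2,1,0); (2,1,1); (2,2,0); (2,2,1)}
target (2,1,0) ∈ {PSO}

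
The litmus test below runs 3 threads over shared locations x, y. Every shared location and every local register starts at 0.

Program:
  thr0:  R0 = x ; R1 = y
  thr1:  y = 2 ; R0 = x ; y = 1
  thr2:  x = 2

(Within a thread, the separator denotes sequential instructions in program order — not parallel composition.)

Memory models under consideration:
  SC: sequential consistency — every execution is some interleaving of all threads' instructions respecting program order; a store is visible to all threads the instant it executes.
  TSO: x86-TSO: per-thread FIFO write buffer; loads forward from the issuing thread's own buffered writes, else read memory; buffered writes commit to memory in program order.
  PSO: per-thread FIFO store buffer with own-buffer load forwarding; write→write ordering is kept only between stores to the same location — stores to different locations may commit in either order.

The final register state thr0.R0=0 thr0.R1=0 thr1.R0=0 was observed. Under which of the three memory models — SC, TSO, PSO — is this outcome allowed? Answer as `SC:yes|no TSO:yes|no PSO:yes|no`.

SC:yes TSO:yes PSO:yes

outcome vector order: (thr0.R0,thr0.R1,thr1.R0)
SC: 11 outcomes — {0/0/0 0/0/2 0/1/0 0/1/2 0/2/0 0/2/2 2/0/2 2/1/0 2/1/2 2/2/0 2/2/2}
TSO: 12 outcomes — {0/0/0 0/0/2 0/1/0 0/1/2 0/2/0 0/2/2 2/0/0 2/0/2 2/1/0 2/1/2 2/2/0 2/2/2}
PSO: 12 outcomes — {0/0/0 0/0/2 0/1/0 0/1/2 0/2/0 0/2/2 2/0/0 2/0/2 2/1/0 2/1/2 2/2/0 2/2/2}
target 0/0/0 ∈ {SC,TSO,PSO}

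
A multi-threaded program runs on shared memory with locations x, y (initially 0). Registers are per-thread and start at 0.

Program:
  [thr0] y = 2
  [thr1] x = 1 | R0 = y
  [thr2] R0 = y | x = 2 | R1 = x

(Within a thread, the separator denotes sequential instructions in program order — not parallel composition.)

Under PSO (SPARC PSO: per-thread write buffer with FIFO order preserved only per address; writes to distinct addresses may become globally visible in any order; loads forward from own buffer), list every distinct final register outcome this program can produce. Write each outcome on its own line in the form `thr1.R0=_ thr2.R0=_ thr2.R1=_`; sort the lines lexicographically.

thr1.R0=0 thr2.R0=0 thr2.R1=1
thr1.R0=0 thr2.R0=0 thr2.R1=2
thr1.R0=0 thr2.R0=2 thr2.R1=1
thr1.R0=0 thr2.R0=2 thr2.R1=2
thr1.R0=2 thr2.R0=0 thr2.R1=1
thr1.R0=2 thr2.R0=0 thr2.R1=2
thr1.R0=2 thr2.R0=2 thr2.R1=1
thr1.R0=2 thr2.R0=2 thr2.R1=2

outcome vector order: (thr1.R0,thr2.R0,thr2.R1)
|PSO outcomes| = 8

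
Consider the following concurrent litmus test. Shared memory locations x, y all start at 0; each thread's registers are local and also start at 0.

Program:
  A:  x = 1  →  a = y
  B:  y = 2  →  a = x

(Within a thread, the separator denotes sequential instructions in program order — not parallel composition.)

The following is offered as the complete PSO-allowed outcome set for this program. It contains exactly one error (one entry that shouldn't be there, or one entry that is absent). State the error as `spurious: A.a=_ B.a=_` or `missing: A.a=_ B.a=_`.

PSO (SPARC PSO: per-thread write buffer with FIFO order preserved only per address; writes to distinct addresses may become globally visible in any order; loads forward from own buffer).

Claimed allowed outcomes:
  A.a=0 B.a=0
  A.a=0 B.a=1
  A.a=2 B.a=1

missing: A.a=2 B.a=0

outcome vector order: (A.a,B.a)
[PSO] allowed = {<0 0>, <0 1>, <2 0>, <2 1>}
PSO∖claimed = {<2 0>}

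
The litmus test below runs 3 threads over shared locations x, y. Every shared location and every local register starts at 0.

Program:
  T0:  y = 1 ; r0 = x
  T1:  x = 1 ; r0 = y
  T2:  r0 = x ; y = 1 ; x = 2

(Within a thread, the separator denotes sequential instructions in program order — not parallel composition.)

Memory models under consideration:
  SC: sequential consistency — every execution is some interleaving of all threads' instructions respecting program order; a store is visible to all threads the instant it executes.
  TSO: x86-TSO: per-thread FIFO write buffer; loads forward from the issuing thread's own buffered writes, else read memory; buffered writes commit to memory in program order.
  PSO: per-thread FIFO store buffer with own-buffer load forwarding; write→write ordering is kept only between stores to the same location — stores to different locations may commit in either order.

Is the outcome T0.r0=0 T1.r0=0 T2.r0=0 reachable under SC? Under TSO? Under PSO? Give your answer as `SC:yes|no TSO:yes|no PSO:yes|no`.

SC:no TSO:yes PSO:yes

outcome vector order: (T0.r0,T1.r0,T2.r0)
SC: 10 outcomes — {0/1/0 0/1/1 1/0/0 1/0/1 1/1/0 1/1/1 2/0/0 2/0/1 2/1/0 2/1/1}
TSO: 12 outcomes — {0/0/0 0/0/1 0/1/0 0/1/1 1/0/0 1/0/1 1/1/0 1/1/1 2/0/0 2/0/1 2/1/0 2/1/1}
PSO: 12 outcomes — {0/0/0 0/0/1 0/1/0 0/1/1 1/0/0 1/0/1 1/1/0 1/1/1 2/0/0 2/0/1 2/1/0 2/1/1}
target 0/0/0 ∈ {TSO,PSO}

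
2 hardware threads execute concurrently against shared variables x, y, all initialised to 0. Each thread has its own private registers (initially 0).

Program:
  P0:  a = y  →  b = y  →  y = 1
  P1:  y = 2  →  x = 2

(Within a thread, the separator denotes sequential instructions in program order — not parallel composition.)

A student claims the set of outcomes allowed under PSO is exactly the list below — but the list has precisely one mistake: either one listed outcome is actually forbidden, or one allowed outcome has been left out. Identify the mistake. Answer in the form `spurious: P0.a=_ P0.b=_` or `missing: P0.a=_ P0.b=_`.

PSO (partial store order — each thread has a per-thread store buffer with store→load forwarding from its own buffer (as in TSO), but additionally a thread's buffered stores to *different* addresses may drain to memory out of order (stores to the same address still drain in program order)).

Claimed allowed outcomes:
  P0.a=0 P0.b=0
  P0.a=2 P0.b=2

missing: P0.a=0 P0.b=2

outcome vector order: (P0.a,P0.b)
under PSO → 0/0 0/2 2/2
PSO∖claimed = {0/2}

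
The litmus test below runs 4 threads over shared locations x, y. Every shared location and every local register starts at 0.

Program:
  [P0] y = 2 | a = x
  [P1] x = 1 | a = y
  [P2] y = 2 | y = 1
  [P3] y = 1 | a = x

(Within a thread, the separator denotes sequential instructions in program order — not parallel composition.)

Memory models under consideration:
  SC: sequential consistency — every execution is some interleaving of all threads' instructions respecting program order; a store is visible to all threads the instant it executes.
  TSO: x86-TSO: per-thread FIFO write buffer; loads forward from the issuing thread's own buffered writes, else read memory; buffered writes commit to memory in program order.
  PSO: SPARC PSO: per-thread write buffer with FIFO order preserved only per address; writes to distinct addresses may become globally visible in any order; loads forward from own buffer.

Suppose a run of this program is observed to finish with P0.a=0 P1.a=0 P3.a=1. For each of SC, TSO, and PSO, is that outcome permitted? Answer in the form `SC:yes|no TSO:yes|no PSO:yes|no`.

outcome vector order: (P0.a,P1.a,P3.a)
SC: 9 outcomes — {0/1/0, 0/1/1, 0/2/0, 0/2/1, 1/0/1, 1/1/0, 1/1/1, 1/2/0, 1/2/1}
TSO: 12 outcomes — {0/0/0, 0/0/1, 0/1/0, 0/1/1, 0/2/0, 0/2/1, 1/0/0, 1/0/1, 1/1/0, 1/1/1, 1/2/0, 1/2/1}
PSO: 12 outcomes — {0/0/0, 0/0/1, 0/1/0, 0/1/1, 0/2/0, 0/2/1, 1/0/0, 1/0/1, 1/1/0, 1/1/1, 1/2/0, 1/2/1}
target 0/0/1 ∈ {TSO,PSO}

SC:no TSO:yes PSO:yes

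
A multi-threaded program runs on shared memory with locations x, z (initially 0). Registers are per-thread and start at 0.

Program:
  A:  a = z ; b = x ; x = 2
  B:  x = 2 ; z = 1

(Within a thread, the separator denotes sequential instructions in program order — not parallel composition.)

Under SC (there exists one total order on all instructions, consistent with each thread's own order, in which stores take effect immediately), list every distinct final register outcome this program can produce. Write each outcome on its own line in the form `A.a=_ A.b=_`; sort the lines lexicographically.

outcome vector order: (A.a,A.b)
|SC outcomes| = 3

A.a=0 A.b=0
A.a=0 A.b=2
A.a=1 A.b=2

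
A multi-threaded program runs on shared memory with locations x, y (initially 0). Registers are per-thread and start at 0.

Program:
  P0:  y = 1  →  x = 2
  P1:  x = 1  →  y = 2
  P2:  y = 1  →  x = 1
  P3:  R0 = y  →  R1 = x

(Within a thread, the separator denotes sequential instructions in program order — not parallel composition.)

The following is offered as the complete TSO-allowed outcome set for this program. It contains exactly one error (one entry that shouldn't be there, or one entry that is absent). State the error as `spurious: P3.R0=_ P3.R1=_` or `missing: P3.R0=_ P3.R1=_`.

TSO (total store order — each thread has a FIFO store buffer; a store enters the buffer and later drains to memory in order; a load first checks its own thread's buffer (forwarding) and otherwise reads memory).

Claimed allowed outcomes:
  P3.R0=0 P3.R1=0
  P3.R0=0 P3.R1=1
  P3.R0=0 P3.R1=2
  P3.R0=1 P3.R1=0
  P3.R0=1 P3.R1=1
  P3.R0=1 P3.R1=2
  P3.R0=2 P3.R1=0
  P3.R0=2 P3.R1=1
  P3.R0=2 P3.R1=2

outcome vector order: (P3.R0,P3.R1)
TSO: 8 outcomes — {(0,0), (0,1), (0,2), (1,0), (1,1), (1,2), (2,1), (2,2)}
claimed∖TSO = {(2,0)}

spurious: P3.R0=2 P3.R1=0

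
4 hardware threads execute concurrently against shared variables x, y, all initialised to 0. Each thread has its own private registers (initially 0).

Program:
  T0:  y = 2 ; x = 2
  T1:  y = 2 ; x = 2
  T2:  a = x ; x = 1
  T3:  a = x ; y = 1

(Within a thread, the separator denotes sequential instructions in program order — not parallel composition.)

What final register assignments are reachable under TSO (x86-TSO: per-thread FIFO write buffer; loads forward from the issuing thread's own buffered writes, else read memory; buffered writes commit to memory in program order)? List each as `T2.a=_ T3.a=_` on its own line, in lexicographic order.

T2.a=0 T3.a=0
T2.a=0 T3.a=1
T2.a=0 T3.a=2
T2.a=2 T3.a=0
T2.a=2 T3.a=1
T2.a=2 T3.a=2

outcome vector order: (T2.a,T3.a)
|TSO outcomes| = 6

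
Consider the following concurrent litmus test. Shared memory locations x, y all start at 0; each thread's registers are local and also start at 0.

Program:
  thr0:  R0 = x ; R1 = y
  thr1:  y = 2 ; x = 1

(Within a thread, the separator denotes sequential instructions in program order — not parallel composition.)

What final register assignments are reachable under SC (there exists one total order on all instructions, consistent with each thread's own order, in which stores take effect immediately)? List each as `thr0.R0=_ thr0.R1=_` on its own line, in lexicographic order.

outcome vector order: (thr0.R0,thr0.R1)
|SC outcomes| = 3

thr0.R0=0 thr0.R1=0
thr0.R0=0 thr0.R1=2
thr0.R0=1 thr0.R1=2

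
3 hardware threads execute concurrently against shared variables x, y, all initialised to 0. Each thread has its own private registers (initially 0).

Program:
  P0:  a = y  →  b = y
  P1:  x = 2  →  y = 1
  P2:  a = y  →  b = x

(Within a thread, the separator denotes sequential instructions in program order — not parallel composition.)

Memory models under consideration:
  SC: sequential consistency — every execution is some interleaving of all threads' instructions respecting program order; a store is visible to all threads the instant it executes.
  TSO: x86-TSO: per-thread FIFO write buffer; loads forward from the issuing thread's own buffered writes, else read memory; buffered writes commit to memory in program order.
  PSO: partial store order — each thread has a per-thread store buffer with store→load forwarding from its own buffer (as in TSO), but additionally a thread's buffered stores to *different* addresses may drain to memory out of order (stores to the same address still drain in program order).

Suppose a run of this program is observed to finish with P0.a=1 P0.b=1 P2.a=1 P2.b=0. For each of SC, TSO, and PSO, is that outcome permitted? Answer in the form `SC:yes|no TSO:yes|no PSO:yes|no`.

outcome vector order: (P0.a,P0.b,P2.a,P2.b)
under SC → <0 0 0 0> <0 0 0 2> <0 0 1 2> <0 1 0 0> <0 1 0 2> <0 1 1 2> <1 1 0 0> <1 1 0 2> <1 1 1 2>
under TSO → <0 0 0 0> <0 0 0 2> <0 0 1 2> <0 1 0 0> <0 1 0 2> <0 1 1 2> <1 1 0 0> <1 1 0 2> <1 1 1 2>
under PSO → <0 0 0 0> <0 0 0 2> <0 0 1 0> <0 0 1 2> <0 1 0 0> <0 1 0 2> <0 1 1 0> <0 1 1 2> <1 1 0 0> <1 1 0 2> <1 1 1 0> <1 1 1 2>
target <1 1 1 0> ∈ {PSO}

SC:no TSO:no PSO:yes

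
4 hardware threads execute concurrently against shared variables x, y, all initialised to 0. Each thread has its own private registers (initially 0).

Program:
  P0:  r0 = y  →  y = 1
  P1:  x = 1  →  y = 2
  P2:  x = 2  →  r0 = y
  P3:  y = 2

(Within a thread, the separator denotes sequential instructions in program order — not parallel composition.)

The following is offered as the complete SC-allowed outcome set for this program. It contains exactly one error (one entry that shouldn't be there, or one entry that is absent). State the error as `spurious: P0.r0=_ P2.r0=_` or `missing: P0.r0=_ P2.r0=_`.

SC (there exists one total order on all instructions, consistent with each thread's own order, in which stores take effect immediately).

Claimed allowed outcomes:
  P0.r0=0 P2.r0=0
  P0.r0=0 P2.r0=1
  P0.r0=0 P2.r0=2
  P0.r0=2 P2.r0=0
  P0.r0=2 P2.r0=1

outcome vector order: (P0.r0,P2.r0)
[SC] allowed = {00 01 02 20 21 22}
SC∖claimed = {22}

missing: P0.r0=2 P2.r0=2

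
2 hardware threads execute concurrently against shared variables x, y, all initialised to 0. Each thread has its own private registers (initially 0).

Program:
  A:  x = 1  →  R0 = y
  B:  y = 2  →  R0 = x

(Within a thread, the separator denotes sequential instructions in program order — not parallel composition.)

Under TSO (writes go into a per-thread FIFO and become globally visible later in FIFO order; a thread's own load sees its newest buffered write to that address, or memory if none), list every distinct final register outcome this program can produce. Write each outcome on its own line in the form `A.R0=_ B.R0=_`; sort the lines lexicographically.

outcome vector order: (A.R0,B.R0)
|TSO outcomes| = 4

A.R0=0 B.R0=0
A.R0=0 B.R0=1
A.R0=2 B.R0=0
A.R0=2 B.R0=1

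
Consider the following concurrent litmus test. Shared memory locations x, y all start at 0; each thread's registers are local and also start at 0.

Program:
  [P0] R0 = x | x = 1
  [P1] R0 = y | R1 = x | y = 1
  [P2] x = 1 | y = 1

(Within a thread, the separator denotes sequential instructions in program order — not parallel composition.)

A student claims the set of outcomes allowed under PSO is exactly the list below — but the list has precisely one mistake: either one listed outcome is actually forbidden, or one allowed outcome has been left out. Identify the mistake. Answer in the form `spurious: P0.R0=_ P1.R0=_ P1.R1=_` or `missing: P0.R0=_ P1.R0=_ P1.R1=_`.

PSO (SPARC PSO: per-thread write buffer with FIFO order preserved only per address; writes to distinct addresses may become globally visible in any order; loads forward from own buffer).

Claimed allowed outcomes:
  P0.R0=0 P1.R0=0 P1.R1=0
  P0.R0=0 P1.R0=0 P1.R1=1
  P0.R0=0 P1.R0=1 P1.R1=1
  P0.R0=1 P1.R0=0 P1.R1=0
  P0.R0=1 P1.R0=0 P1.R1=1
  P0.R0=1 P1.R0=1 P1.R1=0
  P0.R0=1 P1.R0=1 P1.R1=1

outcome vector order: (P0.R0,P1.R0,P1.R1)
PSO (8): 000; 001; 010; 011; 100; 101; 110; 111
PSO∖claimed = {010}

missing: P0.R0=0 P1.R0=1 P1.R1=0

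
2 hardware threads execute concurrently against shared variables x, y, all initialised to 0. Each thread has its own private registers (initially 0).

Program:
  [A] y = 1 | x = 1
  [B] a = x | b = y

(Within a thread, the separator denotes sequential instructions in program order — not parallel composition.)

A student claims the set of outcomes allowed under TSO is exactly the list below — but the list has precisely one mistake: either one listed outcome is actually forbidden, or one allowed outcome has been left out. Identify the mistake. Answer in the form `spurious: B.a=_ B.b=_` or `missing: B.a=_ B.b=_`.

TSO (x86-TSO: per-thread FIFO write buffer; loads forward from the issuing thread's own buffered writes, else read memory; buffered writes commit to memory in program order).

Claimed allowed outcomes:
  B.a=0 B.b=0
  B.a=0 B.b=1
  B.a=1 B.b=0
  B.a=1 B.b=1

spurious: B.a=1 B.b=0

outcome vector order: (B.a,B.b)
TSO: 3 outcomes — {(0,0), (0,1), (1,1)}
claimed∖TSO = {(1,0)}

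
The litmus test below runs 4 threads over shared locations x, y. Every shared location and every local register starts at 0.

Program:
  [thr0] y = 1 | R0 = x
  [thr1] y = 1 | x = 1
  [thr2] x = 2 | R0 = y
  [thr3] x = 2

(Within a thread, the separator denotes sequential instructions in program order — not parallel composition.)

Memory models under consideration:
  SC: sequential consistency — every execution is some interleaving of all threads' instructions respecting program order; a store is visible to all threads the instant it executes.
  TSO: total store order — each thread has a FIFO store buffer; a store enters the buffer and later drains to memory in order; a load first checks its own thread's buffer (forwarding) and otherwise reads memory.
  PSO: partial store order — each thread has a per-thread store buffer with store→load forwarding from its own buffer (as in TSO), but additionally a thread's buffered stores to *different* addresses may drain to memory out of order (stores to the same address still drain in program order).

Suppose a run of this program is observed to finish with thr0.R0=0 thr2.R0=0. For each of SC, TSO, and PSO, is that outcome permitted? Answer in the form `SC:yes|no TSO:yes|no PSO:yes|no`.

outcome vector order: (thr0.R0,thr2.R0)
[SC] allowed = {<0 1>; <1 0>; <1 1>; <2 0>; <2 1>}
[TSO] allowed = {<0 0>; <0 1>; <1 0>; <1 1>; <2 0>; <2 1>}
[PSO] allowed = {<0 0>; <0 1>; <1 0>; <1 1>; <2 0>; <2 1>}
target <0 0> ∈ {TSO,PSO}

SC:no TSO:yes PSO:yes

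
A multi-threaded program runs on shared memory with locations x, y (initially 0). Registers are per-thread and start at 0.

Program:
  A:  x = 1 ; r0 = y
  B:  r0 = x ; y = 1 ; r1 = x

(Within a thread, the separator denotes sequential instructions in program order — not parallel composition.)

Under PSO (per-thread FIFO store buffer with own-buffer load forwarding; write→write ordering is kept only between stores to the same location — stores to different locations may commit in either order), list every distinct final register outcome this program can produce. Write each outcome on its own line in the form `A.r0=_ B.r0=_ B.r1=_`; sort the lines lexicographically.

A.r0=0 B.r0=0 B.r1=0
A.r0=0 B.r0=0 B.r1=1
A.r0=0 B.r0=1 B.r1=1
A.r0=1 B.r0=0 B.r1=0
A.r0=1 B.r0=0 B.r1=1
A.r0=1 B.r0=1 B.r1=1

outcome vector order: (A.r0,B.r0,B.r1)
|PSO outcomes| = 6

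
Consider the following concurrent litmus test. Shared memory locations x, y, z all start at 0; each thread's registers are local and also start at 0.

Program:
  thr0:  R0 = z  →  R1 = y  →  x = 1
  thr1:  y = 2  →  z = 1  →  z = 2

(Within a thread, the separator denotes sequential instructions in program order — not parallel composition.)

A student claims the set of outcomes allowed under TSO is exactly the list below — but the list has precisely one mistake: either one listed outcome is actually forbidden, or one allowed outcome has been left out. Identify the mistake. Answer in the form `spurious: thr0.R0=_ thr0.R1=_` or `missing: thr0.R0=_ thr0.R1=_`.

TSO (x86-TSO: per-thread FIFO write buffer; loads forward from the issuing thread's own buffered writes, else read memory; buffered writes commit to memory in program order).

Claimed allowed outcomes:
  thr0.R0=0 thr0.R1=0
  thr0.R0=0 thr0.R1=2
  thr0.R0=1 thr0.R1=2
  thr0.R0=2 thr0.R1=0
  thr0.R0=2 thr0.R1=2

spurious: thr0.R0=2 thr0.R1=0

outcome vector order: (thr0.R0,thr0.R1)
[TSO] allowed = {0/0; 0/2; 1/2; 2/2}
claimed∖TSO = {2/0}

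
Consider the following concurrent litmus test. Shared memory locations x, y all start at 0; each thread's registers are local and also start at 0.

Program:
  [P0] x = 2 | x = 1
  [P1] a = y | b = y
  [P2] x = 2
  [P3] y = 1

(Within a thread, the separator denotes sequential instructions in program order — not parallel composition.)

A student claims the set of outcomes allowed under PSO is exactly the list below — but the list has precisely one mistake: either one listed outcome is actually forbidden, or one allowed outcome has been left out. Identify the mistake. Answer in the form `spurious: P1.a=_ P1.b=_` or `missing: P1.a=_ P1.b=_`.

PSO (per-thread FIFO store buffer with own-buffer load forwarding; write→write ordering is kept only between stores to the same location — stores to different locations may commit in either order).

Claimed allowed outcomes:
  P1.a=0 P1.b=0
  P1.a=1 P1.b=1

outcome vector order: (P1.a,P1.b)
[PSO] allowed = {<0 0>, <0 1>, <1 1>}
PSO∖claimed = {<0 1>}

missing: P1.a=0 P1.b=1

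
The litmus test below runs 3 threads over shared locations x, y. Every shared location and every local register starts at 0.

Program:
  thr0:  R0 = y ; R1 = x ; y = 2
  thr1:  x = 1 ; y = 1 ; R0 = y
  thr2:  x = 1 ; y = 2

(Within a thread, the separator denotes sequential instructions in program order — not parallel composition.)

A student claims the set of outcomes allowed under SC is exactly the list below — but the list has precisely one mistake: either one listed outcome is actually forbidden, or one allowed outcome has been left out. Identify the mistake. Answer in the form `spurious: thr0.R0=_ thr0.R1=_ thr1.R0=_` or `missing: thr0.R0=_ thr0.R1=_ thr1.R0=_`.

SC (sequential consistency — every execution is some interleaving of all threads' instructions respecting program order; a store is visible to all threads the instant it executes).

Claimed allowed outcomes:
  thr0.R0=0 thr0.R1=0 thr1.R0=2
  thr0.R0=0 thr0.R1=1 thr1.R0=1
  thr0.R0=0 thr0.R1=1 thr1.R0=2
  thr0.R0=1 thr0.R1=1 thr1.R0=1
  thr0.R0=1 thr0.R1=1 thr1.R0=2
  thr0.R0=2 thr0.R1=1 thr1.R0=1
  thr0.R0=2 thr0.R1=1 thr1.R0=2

outcome vector order: (thr0.R0,thr0.R1,thr1.R0)
[SC] allowed = {0/0/1; 0/0/2; 0/1/1; 0/1/2; 1/1/1; 1/1/2; 2/1/1; 2/1/2}
SC∖claimed = {0/0/1}

missing: thr0.R0=0 thr0.R1=0 thr1.R0=1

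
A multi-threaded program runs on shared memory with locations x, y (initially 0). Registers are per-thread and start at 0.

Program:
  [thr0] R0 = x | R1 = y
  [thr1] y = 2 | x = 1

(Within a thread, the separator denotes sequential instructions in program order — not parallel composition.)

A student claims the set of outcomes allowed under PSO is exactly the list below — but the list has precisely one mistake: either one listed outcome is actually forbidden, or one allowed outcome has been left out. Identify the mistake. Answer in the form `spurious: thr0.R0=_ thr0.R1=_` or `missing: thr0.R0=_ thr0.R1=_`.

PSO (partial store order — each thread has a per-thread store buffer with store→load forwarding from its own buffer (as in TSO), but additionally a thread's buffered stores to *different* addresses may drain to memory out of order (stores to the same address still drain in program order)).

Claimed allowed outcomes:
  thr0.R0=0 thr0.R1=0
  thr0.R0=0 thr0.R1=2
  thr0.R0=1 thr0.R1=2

missing: thr0.R0=1 thr0.R1=0

outcome vector order: (thr0.R0,thr0.R1)
under PSO → (0,0), (0,2), (1,0), (1,2)
PSO∖claimed = {(1,0)}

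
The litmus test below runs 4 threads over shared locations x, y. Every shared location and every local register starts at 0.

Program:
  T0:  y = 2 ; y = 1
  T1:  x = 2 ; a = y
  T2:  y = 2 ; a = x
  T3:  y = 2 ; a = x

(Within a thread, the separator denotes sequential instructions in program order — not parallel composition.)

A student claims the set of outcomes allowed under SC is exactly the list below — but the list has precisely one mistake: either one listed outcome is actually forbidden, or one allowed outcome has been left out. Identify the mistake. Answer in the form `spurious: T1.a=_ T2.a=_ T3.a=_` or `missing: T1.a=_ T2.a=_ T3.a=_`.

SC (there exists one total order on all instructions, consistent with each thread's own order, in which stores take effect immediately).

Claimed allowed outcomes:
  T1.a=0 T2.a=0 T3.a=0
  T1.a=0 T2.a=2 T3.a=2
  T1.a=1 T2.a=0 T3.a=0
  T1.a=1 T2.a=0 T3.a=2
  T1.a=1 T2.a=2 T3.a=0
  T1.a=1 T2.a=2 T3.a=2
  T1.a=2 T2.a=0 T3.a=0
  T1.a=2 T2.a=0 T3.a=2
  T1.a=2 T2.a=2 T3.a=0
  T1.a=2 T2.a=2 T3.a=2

outcome vector order: (T1.a,T2.a,T3.a)
SC: 9 outcomes — {(0,2,2) (1,0,0) (1,0,2) (1,2,0) (1,2,2) (2,0,0) (2,0,2) (2,2,0) (2,2,2)}
claimed∖SC = {(0,0,0)}

spurious: T1.a=0 T2.a=0 T3.a=0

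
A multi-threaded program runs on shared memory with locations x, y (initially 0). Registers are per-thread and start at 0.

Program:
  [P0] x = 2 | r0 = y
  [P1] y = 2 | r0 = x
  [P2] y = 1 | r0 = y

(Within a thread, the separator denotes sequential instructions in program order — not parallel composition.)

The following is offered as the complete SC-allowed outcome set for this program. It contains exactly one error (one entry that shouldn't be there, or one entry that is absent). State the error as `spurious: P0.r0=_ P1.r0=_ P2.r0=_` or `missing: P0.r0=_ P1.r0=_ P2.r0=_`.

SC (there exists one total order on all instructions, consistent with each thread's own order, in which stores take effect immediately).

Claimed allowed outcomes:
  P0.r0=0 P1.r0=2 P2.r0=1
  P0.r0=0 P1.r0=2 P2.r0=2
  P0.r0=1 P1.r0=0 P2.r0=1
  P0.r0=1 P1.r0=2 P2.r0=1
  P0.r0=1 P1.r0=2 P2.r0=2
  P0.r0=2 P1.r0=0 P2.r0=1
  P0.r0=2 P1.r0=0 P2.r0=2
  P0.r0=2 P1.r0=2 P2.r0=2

missing: P0.r0=2 P1.r0=2 P2.r0=1

outcome vector order: (P0.r0,P1.r0,P2.r0)
under SC → 0/2/1, 0/2/2, 1/0/1, 1/2/1, 1/2/2, 2/0/1, 2/0/2, 2/2/1, 2/2/2
SC∖claimed = {2/2/1}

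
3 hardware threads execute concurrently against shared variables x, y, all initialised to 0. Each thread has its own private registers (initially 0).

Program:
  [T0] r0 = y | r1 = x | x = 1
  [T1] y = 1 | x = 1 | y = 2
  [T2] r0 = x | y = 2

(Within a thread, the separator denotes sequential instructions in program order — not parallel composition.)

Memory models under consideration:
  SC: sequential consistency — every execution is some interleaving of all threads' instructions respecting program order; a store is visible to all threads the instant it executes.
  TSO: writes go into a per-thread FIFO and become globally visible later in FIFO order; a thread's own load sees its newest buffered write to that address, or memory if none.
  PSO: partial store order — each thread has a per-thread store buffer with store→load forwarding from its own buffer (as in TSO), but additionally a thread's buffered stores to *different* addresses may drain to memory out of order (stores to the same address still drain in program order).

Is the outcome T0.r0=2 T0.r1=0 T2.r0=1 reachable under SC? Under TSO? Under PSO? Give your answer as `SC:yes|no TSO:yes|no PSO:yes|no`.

outcome vector order: (T0.r0,T0.r1,T2.r0)
SC (11): 000 001 010 011 100 101 110 111 200 210 211
TSO (11): 000 001 010 011 100 101 110 111 200 210 211
PSO (12): 000 001 010 011 100 101 110 111 200 201 210 211
target 201 ∈ {PSO}

SC:no TSO:no PSO:yes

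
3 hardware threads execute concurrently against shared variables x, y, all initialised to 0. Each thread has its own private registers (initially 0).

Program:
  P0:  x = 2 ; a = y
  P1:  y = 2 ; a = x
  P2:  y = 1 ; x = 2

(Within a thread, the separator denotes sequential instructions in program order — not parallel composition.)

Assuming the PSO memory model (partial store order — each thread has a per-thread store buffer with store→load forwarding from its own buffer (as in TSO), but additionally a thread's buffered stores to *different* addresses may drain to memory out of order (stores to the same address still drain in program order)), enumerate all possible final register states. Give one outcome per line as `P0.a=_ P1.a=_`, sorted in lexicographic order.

P0.a=0 P1.a=0
P0.a=0 P1.a=2
P0.a=1 P1.a=0
P0.a=1 P1.a=2
P0.a=2 P1.a=0
P0.a=2 P1.a=2

outcome vector order: (P0.a,P1.a)
|PSO outcomes| = 6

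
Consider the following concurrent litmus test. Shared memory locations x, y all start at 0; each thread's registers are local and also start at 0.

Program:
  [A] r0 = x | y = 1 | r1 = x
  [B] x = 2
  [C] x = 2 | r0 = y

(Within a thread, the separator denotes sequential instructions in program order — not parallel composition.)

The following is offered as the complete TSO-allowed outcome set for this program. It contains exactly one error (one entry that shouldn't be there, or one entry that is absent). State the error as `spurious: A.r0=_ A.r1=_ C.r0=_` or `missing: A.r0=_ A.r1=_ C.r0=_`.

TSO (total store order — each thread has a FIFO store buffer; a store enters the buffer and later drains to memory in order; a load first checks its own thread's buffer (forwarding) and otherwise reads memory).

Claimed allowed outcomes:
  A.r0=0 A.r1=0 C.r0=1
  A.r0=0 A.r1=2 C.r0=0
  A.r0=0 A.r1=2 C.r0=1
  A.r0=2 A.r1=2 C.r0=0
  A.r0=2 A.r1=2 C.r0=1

outcome vector order: (A.r0,A.r1,C.r0)
under TSO → 0/0/0; 0/0/1; 0/2/0; 0/2/1; 2/2/0; 2/2/1
TSO∖claimed = {0/0/0}

missing: A.r0=0 A.r1=0 C.r0=0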